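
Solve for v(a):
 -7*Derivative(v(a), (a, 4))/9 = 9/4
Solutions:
 v(a) = C1 + C2*a + C3*a^2 + C4*a^3 - 27*a^4/224


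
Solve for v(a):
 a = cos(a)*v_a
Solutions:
 v(a) = C1 + Integral(a/cos(a), a)


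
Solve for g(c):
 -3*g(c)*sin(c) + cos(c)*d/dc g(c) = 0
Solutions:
 g(c) = C1/cos(c)^3


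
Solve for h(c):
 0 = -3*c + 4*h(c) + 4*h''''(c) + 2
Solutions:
 h(c) = 3*c/4 + (C1*sin(sqrt(2)*c/2) + C2*cos(sqrt(2)*c/2))*exp(-sqrt(2)*c/2) + (C3*sin(sqrt(2)*c/2) + C4*cos(sqrt(2)*c/2))*exp(sqrt(2)*c/2) - 1/2


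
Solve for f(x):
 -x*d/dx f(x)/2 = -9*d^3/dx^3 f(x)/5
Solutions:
 f(x) = C1 + Integral(C2*airyai(60^(1/3)*x/6) + C3*airybi(60^(1/3)*x/6), x)


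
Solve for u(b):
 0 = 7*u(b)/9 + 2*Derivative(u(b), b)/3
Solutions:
 u(b) = C1*exp(-7*b/6)


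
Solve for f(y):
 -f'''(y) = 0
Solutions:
 f(y) = C1 + C2*y + C3*y^2


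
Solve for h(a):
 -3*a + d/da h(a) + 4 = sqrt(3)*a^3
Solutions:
 h(a) = C1 + sqrt(3)*a^4/4 + 3*a^2/2 - 4*a


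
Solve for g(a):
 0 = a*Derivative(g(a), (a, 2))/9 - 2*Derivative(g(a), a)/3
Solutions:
 g(a) = C1 + C2*a^7


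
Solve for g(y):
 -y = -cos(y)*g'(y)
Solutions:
 g(y) = C1 + Integral(y/cos(y), y)


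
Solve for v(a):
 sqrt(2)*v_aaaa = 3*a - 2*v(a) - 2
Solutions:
 v(a) = 3*a/2 + (C1*sin(2^(5/8)*a/2) + C2*cos(2^(5/8)*a/2))*exp(-2^(5/8)*a/2) + (C3*sin(2^(5/8)*a/2) + C4*cos(2^(5/8)*a/2))*exp(2^(5/8)*a/2) - 1


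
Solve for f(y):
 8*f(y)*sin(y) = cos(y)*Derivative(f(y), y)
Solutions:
 f(y) = C1/cos(y)^8


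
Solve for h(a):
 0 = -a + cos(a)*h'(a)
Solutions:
 h(a) = C1 + Integral(a/cos(a), a)


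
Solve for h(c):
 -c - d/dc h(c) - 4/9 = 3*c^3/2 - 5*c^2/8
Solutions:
 h(c) = C1 - 3*c^4/8 + 5*c^3/24 - c^2/2 - 4*c/9


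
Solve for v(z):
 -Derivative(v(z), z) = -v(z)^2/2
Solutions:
 v(z) = -2/(C1 + z)


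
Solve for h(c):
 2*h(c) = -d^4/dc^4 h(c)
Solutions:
 h(c) = (C1*sin(2^(3/4)*c/2) + C2*cos(2^(3/4)*c/2))*exp(-2^(3/4)*c/2) + (C3*sin(2^(3/4)*c/2) + C4*cos(2^(3/4)*c/2))*exp(2^(3/4)*c/2)


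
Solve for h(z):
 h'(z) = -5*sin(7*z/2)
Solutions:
 h(z) = C1 + 10*cos(7*z/2)/7


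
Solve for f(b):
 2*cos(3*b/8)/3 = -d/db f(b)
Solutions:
 f(b) = C1 - 16*sin(3*b/8)/9


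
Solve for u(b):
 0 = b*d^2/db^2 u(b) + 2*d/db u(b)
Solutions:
 u(b) = C1 + C2/b


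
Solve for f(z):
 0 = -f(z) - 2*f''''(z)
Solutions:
 f(z) = (C1*sin(2^(1/4)*z/2) + C2*cos(2^(1/4)*z/2))*exp(-2^(1/4)*z/2) + (C3*sin(2^(1/4)*z/2) + C4*cos(2^(1/4)*z/2))*exp(2^(1/4)*z/2)


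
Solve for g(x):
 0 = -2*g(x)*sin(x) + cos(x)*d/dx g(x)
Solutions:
 g(x) = C1/cos(x)^2


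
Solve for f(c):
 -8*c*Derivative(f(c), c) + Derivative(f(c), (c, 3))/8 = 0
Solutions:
 f(c) = C1 + Integral(C2*airyai(4*c) + C3*airybi(4*c), c)


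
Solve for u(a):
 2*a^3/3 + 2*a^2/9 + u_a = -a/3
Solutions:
 u(a) = C1 - a^4/6 - 2*a^3/27 - a^2/6


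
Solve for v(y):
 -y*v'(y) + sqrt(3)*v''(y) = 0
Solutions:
 v(y) = C1 + C2*erfi(sqrt(2)*3^(3/4)*y/6)


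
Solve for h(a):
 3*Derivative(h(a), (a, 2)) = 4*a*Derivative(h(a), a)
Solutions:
 h(a) = C1 + C2*erfi(sqrt(6)*a/3)


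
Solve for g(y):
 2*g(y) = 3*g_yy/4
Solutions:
 g(y) = C1*exp(-2*sqrt(6)*y/3) + C2*exp(2*sqrt(6)*y/3)


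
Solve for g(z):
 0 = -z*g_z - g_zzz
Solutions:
 g(z) = C1 + Integral(C2*airyai(-z) + C3*airybi(-z), z)


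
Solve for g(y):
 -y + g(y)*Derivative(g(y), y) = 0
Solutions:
 g(y) = -sqrt(C1 + y^2)
 g(y) = sqrt(C1 + y^2)


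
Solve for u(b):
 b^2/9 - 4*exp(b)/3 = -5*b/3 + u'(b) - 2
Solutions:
 u(b) = C1 + b^3/27 + 5*b^2/6 + 2*b - 4*exp(b)/3


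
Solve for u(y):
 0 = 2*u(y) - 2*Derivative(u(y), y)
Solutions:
 u(y) = C1*exp(y)


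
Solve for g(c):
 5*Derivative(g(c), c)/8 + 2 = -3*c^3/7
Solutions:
 g(c) = C1 - 6*c^4/35 - 16*c/5


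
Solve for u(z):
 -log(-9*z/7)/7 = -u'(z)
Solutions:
 u(z) = C1 + z*log(-z)/7 + z*(-log(7) - 1 + 2*log(3))/7


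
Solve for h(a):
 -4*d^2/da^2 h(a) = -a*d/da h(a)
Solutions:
 h(a) = C1 + C2*erfi(sqrt(2)*a/4)


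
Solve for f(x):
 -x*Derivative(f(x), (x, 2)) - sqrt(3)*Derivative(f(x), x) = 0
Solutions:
 f(x) = C1 + C2*x^(1 - sqrt(3))


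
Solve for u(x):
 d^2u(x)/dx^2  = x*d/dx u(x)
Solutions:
 u(x) = C1 + C2*erfi(sqrt(2)*x/2)


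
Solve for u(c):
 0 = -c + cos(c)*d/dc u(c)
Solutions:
 u(c) = C1 + Integral(c/cos(c), c)


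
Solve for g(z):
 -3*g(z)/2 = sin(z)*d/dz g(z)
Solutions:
 g(z) = C1*(cos(z) + 1)^(3/4)/(cos(z) - 1)^(3/4)


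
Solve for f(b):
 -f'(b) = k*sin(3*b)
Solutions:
 f(b) = C1 + k*cos(3*b)/3


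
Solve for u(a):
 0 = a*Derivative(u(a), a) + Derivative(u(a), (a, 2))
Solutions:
 u(a) = C1 + C2*erf(sqrt(2)*a/2)


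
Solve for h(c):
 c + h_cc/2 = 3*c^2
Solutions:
 h(c) = C1 + C2*c + c^4/2 - c^3/3


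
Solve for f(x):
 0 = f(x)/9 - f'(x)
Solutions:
 f(x) = C1*exp(x/9)


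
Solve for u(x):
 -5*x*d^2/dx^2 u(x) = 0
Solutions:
 u(x) = C1 + C2*x


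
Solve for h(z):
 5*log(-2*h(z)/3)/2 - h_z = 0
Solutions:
 -2*Integral(1/(log(-_y) - log(3) + log(2)), (_y, h(z)))/5 = C1 - z


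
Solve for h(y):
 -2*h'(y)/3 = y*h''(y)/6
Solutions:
 h(y) = C1 + C2/y^3


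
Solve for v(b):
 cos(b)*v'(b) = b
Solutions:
 v(b) = C1 + Integral(b/cos(b), b)


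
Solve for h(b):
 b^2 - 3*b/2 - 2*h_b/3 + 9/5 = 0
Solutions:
 h(b) = C1 + b^3/2 - 9*b^2/8 + 27*b/10


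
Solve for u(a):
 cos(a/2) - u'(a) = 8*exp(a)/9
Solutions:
 u(a) = C1 - 8*exp(a)/9 + 2*sin(a/2)


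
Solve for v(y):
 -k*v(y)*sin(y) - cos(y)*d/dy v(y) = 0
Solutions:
 v(y) = C1*exp(k*log(cos(y)))


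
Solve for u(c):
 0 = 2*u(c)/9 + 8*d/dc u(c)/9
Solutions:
 u(c) = C1*exp(-c/4)


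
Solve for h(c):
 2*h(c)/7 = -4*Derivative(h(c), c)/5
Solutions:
 h(c) = C1*exp(-5*c/14)


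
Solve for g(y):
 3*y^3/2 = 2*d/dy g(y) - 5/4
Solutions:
 g(y) = C1 + 3*y^4/16 + 5*y/8


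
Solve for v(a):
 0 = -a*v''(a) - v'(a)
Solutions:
 v(a) = C1 + C2*log(a)


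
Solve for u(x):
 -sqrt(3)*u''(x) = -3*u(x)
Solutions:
 u(x) = C1*exp(-3^(1/4)*x) + C2*exp(3^(1/4)*x)


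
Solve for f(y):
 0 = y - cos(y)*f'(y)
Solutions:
 f(y) = C1 + Integral(y/cos(y), y)


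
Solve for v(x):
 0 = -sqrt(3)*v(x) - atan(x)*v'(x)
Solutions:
 v(x) = C1*exp(-sqrt(3)*Integral(1/atan(x), x))


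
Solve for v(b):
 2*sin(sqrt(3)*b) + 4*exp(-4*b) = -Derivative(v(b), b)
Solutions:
 v(b) = C1 + 2*sqrt(3)*cos(sqrt(3)*b)/3 + exp(-4*b)


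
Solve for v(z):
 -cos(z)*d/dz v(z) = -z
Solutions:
 v(z) = C1 + Integral(z/cos(z), z)


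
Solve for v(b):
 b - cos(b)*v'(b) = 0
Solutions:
 v(b) = C1 + Integral(b/cos(b), b)


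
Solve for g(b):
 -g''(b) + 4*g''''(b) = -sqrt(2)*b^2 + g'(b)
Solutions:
 g(b) = C1 + C2*exp(-3^(1/3)*b*(3^(1/3)/(sqrt(78) + 9)^(1/3) + (sqrt(78) + 9)^(1/3))/12)*sin(3^(1/6)*b*(-3^(2/3)*(sqrt(78) + 9)^(1/3) + 3/(sqrt(78) + 9)^(1/3))/12) + C3*exp(-3^(1/3)*b*(3^(1/3)/(sqrt(78) + 9)^(1/3) + (sqrt(78) + 9)^(1/3))/12)*cos(3^(1/6)*b*(-3^(2/3)*(sqrt(78) + 9)^(1/3) + 3/(sqrt(78) + 9)^(1/3))/12) + C4*exp(3^(1/3)*b*(3^(1/3)/(sqrt(78) + 9)^(1/3) + (sqrt(78) + 9)^(1/3))/6) + sqrt(2)*b^3/3 - sqrt(2)*b^2 + 2*sqrt(2)*b


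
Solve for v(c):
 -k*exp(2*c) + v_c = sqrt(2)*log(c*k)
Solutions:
 v(c) = C1 + sqrt(2)*c*log(c*k) - sqrt(2)*c + k*exp(2*c)/2


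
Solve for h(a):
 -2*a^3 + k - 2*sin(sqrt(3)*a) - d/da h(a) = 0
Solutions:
 h(a) = C1 - a^4/2 + a*k + 2*sqrt(3)*cos(sqrt(3)*a)/3


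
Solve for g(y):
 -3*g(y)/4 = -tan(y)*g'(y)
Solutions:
 g(y) = C1*sin(y)^(3/4)


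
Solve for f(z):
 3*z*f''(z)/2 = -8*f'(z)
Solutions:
 f(z) = C1 + C2/z^(13/3)


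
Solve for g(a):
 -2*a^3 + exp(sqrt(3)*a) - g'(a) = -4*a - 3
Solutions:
 g(a) = C1 - a^4/2 + 2*a^2 + 3*a + sqrt(3)*exp(sqrt(3)*a)/3


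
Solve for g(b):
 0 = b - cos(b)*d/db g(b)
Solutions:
 g(b) = C1 + Integral(b/cos(b), b)


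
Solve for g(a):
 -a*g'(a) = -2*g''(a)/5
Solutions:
 g(a) = C1 + C2*erfi(sqrt(5)*a/2)


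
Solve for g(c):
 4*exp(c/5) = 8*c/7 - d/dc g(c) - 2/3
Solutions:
 g(c) = C1 + 4*c^2/7 - 2*c/3 - 20*exp(c/5)


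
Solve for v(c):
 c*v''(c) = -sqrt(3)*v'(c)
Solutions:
 v(c) = C1 + C2*c^(1 - sqrt(3))


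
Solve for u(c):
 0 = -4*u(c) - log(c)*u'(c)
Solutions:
 u(c) = C1*exp(-4*li(c))


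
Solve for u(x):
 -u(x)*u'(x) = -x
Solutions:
 u(x) = -sqrt(C1 + x^2)
 u(x) = sqrt(C1 + x^2)


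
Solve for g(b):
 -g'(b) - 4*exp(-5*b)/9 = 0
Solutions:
 g(b) = C1 + 4*exp(-5*b)/45


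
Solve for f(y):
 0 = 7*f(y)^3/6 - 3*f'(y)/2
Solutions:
 f(y) = -3*sqrt(2)*sqrt(-1/(C1 + 7*y))/2
 f(y) = 3*sqrt(2)*sqrt(-1/(C1 + 7*y))/2


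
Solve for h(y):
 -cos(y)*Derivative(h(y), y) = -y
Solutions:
 h(y) = C1 + Integral(y/cos(y), y)


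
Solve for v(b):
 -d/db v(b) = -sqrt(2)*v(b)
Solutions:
 v(b) = C1*exp(sqrt(2)*b)


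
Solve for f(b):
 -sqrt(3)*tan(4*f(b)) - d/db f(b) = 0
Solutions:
 f(b) = -asin(C1*exp(-4*sqrt(3)*b))/4 + pi/4
 f(b) = asin(C1*exp(-4*sqrt(3)*b))/4


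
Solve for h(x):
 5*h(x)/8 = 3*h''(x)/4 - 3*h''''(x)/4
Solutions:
 h(x) = (C1*sin(5^(1/4)*6^(3/4)*x*sin(atan(sqrt(21)/3)/2)/6) + C2*cos(5^(1/4)*6^(3/4)*x*sin(atan(sqrt(21)/3)/2)/6))*exp(-5^(1/4)*6^(3/4)*x*cos(atan(sqrt(21)/3)/2)/6) + (C3*sin(5^(1/4)*6^(3/4)*x*sin(atan(sqrt(21)/3)/2)/6) + C4*cos(5^(1/4)*6^(3/4)*x*sin(atan(sqrt(21)/3)/2)/6))*exp(5^(1/4)*6^(3/4)*x*cos(atan(sqrt(21)/3)/2)/6)


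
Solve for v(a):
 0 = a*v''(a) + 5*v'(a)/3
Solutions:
 v(a) = C1 + C2/a^(2/3)


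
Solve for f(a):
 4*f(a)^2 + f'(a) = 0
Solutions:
 f(a) = 1/(C1 + 4*a)


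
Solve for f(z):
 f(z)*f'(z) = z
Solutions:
 f(z) = -sqrt(C1 + z^2)
 f(z) = sqrt(C1 + z^2)


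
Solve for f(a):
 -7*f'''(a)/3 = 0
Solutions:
 f(a) = C1 + C2*a + C3*a^2


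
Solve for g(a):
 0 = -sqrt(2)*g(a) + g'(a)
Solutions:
 g(a) = C1*exp(sqrt(2)*a)


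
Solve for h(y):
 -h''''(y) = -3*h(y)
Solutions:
 h(y) = C1*exp(-3^(1/4)*y) + C2*exp(3^(1/4)*y) + C3*sin(3^(1/4)*y) + C4*cos(3^(1/4)*y)


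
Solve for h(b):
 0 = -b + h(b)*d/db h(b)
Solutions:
 h(b) = -sqrt(C1 + b^2)
 h(b) = sqrt(C1 + b^2)


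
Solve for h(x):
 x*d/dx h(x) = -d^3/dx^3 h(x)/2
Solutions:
 h(x) = C1 + Integral(C2*airyai(-2^(1/3)*x) + C3*airybi(-2^(1/3)*x), x)


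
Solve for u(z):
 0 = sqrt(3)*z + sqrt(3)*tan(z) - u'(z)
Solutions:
 u(z) = C1 + sqrt(3)*z^2/2 - sqrt(3)*log(cos(z))


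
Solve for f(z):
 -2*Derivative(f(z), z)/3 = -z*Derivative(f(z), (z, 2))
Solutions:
 f(z) = C1 + C2*z^(5/3)


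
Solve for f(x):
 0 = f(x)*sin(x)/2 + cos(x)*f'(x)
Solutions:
 f(x) = C1*sqrt(cos(x))


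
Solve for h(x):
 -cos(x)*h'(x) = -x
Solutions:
 h(x) = C1 + Integral(x/cos(x), x)


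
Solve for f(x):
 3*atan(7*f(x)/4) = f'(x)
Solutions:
 Integral(1/atan(7*_y/4), (_y, f(x))) = C1 + 3*x


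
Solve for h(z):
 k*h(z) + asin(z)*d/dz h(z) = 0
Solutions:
 h(z) = C1*exp(-k*Integral(1/asin(z), z))


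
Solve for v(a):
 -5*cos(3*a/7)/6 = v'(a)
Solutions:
 v(a) = C1 - 35*sin(3*a/7)/18


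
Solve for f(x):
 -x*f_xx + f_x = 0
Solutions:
 f(x) = C1 + C2*x^2


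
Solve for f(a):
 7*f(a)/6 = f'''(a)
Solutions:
 f(a) = C3*exp(6^(2/3)*7^(1/3)*a/6) + (C1*sin(2^(2/3)*3^(1/6)*7^(1/3)*a/4) + C2*cos(2^(2/3)*3^(1/6)*7^(1/3)*a/4))*exp(-6^(2/3)*7^(1/3)*a/12)


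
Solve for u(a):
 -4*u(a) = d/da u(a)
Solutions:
 u(a) = C1*exp(-4*a)


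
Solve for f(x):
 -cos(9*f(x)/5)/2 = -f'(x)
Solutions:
 -x/2 - 5*log(sin(9*f(x)/5) - 1)/18 + 5*log(sin(9*f(x)/5) + 1)/18 = C1


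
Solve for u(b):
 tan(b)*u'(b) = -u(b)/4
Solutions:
 u(b) = C1/sin(b)^(1/4)


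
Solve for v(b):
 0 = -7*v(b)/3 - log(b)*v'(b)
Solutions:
 v(b) = C1*exp(-7*li(b)/3)


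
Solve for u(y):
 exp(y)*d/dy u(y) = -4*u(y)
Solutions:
 u(y) = C1*exp(4*exp(-y))


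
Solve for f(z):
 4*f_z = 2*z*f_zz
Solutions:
 f(z) = C1 + C2*z^3


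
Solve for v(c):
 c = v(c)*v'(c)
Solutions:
 v(c) = -sqrt(C1 + c^2)
 v(c) = sqrt(C1 + c^2)


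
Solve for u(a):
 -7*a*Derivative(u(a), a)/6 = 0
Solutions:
 u(a) = C1


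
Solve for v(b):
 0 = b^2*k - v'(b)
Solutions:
 v(b) = C1 + b^3*k/3


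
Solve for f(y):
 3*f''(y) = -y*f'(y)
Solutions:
 f(y) = C1 + C2*erf(sqrt(6)*y/6)


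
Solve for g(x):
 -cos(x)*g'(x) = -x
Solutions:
 g(x) = C1 + Integral(x/cos(x), x)


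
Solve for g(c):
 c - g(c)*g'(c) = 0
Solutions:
 g(c) = -sqrt(C1 + c^2)
 g(c) = sqrt(C1 + c^2)


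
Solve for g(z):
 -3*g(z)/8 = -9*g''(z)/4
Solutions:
 g(z) = C1*exp(-sqrt(6)*z/6) + C2*exp(sqrt(6)*z/6)


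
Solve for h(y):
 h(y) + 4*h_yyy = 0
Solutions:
 h(y) = C3*exp(-2^(1/3)*y/2) + (C1*sin(2^(1/3)*sqrt(3)*y/4) + C2*cos(2^(1/3)*sqrt(3)*y/4))*exp(2^(1/3)*y/4)


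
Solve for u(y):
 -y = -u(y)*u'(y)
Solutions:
 u(y) = -sqrt(C1 + y^2)
 u(y) = sqrt(C1 + y^2)


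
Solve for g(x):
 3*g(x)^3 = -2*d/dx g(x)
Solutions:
 g(x) = -sqrt(-1/(C1 - 3*x))
 g(x) = sqrt(-1/(C1 - 3*x))


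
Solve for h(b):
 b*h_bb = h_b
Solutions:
 h(b) = C1 + C2*b^2


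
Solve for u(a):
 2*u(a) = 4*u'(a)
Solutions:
 u(a) = C1*exp(a/2)


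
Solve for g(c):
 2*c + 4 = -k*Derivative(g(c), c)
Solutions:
 g(c) = C1 - c^2/k - 4*c/k


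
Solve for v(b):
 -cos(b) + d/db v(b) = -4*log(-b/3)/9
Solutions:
 v(b) = C1 - 4*b*log(-b)/9 + 4*b/9 + 4*b*log(3)/9 + sin(b)


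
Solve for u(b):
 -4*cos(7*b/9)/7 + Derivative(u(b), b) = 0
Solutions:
 u(b) = C1 + 36*sin(7*b/9)/49


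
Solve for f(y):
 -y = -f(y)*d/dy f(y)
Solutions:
 f(y) = -sqrt(C1 + y^2)
 f(y) = sqrt(C1 + y^2)


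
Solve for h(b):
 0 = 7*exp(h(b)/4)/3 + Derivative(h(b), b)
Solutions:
 h(b) = 4*log(1/(C1 + 7*b)) + 4*log(12)


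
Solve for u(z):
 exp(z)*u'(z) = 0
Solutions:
 u(z) = C1


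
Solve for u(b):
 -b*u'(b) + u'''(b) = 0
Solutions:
 u(b) = C1 + Integral(C2*airyai(b) + C3*airybi(b), b)


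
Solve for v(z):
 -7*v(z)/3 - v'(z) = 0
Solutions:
 v(z) = C1*exp(-7*z/3)


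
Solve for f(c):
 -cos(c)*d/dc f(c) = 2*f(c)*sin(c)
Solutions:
 f(c) = C1*cos(c)^2


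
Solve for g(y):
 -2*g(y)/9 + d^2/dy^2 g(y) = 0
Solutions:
 g(y) = C1*exp(-sqrt(2)*y/3) + C2*exp(sqrt(2)*y/3)


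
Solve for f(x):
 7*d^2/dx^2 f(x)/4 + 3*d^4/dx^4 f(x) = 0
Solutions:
 f(x) = C1 + C2*x + C3*sin(sqrt(21)*x/6) + C4*cos(sqrt(21)*x/6)


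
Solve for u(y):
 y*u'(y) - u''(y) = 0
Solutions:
 u(y) = C1 + C2*erfi(sqrt(2)*y/2)


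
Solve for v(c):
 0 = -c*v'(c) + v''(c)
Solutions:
 v(c) = C1 + C2*erfi(sqrt(2)*c/2)


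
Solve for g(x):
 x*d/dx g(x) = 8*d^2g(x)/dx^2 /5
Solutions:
 g(x) = C1 + C2*erfi(sqrt(5)*x/4)


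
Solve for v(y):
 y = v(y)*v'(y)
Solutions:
 v(y) = -sqrt(C1 + y^2)
 v(y) = sqrt(C1 + y^2)


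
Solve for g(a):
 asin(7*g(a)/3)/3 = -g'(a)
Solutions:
 Integral(1/asin(7*_y/3), (_y, g(a))) = C1 - a/3


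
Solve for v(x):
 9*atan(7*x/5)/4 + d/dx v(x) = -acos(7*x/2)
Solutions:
 v(x) = C1 - x*acos(7*x/2) - 9*x*atan(7*x/5)/4 + sqrt(4 - 49*x^2)/7 + 45*log(49*x^2 + 25)/56


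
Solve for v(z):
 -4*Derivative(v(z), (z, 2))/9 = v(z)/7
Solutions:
 v(z) = C1*sin(3*sqrt(7)*z/14) + C2*cos(3*sqrt(7)*z/14)


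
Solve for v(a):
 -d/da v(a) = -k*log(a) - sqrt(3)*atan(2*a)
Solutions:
 v(a) = C1 + a*k*(log(a) - 1) + sqrt(3)*(a*atan(2*a) - log(4*a^2 + 1)/4)


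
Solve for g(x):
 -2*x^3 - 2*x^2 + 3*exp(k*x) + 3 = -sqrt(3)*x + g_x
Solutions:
 g(x) = C1 - x^4/2 - 2*x^3/3 + sqrt(3)*x^2/2 + 3*x + 3*exp(k*x)/k


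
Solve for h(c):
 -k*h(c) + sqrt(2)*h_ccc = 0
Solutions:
 h(c) = C1*exp(2^(5/6)*c*k^(1/3)/2) + C2*exp(2^(5/6)*c*k^(1/3)*(-1 + sqrt(3)*I)/4) + C3*exp(-2^(5/6)*c*k^(1/3)*(1 + sqrt(3)*I)/4)


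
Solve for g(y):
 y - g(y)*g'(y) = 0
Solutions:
 g(y) = -sqrt(C1 + y^2)
 g(y) = sqrt(C1 + y^2)


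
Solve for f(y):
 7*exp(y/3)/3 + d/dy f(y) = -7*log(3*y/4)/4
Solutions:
 f(y) = C1 - 7*y*log(y)/4 + 7*y*(-log(3) + 1 + 2*log(2))/4 - 7*exp(y/3)


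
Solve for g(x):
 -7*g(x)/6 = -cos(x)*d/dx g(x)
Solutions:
 g(x) = C1*(sin(x) + 1)^(7/12)/(sin(x) - 1)^(7/12)


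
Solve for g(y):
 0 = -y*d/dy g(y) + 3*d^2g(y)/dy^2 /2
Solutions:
 g(y) = C1 + C2*erfi(sqrt(3)*y/3)


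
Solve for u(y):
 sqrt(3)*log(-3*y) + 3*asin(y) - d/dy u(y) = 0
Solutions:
 u(y) = C1 + sqrt(3)*y*(log(-y) - 1) + 3*y*asin(y) + sqrt(3)*y*log(3) + 3*sqrt(1 - y^2)


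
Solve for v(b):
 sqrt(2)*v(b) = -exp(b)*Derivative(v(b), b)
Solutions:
 v(b) = C1*exp(sqrt(2)*exp(-b))


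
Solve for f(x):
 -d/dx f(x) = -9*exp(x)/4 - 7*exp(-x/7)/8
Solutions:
 f(x) = C1 + 9*exp(x)/4 - 49*exp(-x/7)/8


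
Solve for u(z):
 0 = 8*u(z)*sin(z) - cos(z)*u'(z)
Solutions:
 u(z) = C1/cos(z)^8


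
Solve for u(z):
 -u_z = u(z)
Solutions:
 u(z) = C1*exp(-z)


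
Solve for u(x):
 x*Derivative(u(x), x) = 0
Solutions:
 u(x) = C1


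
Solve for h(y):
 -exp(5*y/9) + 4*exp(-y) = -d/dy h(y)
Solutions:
 h(y) = C1 + 9*exp(5*y/9)/5 + 4*exp(-y)


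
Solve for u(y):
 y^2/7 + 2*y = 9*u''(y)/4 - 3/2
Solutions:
 u(y) = C1 + C2*y + y^4/189 + 4*y^3/27 + y^2/3


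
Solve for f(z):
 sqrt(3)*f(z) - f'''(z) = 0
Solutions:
 f(z) = C3*exp(3^(1/6)*z) + (C1*sin(3^(2/3)*z/2) + C2*cos(3^(2/3)*z/2))*exp(-3^(1/6)*z/2)


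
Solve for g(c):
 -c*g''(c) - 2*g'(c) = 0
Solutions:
 g(c) = C1 + C2/c


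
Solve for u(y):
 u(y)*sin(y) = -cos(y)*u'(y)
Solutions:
 u(y) = C1*cos(y)


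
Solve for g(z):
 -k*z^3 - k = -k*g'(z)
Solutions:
 g(z) = C1 + z^4/4 + z


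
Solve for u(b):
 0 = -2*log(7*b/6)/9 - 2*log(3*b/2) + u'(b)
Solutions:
 u(b) = C1 + 20*b*log(b)/9 - 20*b/9 - 3*b*log(2) + 2*b*log(7)/9 + b*log(3) + 7*b*log(6)/9


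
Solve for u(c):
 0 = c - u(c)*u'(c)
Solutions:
 u(c) = -sqrt(C1 + c^2)
 u(c) = sqrt(C1 + c^2)


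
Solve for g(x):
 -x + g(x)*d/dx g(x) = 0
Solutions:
 g(x) = -sqrt(C1 + x^2)
 g(x) = sqrt(C1 + x^2)


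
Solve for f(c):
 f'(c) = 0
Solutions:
 f(c) = C1


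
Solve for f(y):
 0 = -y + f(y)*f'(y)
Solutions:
 f(y) = -sqrt(C1 + y^2)
 f(y) = sqrt(C1 + y^2)


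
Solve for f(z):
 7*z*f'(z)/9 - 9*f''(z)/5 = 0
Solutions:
 f(z) = C1 + C2*erfi(sqrt(70)*z/18)


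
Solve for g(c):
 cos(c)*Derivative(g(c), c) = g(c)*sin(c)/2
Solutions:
 g(c) = C1/sqrt(cos(c))


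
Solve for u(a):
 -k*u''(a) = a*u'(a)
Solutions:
 u(a) = C1 + C2*sqrt(k)*erf(sqrt(2)*a*sqrt(1/k)/2)


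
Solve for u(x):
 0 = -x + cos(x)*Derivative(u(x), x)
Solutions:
 u(x) = C1 + Integral(x/cos(x), x)


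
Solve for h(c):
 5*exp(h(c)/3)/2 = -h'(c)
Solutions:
 h(c) = 3*log(1/(C1 + 5*c)) + 3*log(6)


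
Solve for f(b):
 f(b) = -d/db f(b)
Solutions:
 f(b) = C1*exp(-b)


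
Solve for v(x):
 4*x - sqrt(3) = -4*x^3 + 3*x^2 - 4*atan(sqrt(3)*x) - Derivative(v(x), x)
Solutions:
 v(x) = C1 - x^4 + x^3 - 2*x^2 - 4*x*atan(sqrt(3)*x) + sqrt(3)*x + 2*sqrt(3)*log(3*x^2 + 1)/3


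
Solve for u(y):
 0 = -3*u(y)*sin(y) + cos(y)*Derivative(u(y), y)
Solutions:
 u(y) = C1/cos(y)^3


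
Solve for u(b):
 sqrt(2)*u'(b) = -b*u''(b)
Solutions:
 u(b) = C1 + C2*b^(1 - sqrt(2))


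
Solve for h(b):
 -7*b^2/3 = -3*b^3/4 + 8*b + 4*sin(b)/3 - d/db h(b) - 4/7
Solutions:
 h(b) = C1 - 3*b^4/16 + 7*b^3/9 + 4*b^2 - 4*b/7 - 4*cos(b)/3


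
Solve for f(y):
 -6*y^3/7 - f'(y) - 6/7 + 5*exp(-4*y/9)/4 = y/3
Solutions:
 f(y) = C1 - 3*y^4/14 - y^2/6 - 6*y/7 - 45*exp(-4*y/9)/16


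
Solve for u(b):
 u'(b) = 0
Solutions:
 u(b) = C1


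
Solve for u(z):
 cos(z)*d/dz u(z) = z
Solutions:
 u(z) = C1 + Integral(z/cos(z), z)


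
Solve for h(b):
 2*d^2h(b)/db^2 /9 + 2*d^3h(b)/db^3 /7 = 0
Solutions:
 h(b) = C1 + C2*b + C3*exp(-7*b/9)


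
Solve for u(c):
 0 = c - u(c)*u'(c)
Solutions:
 u(c) = -sqrt(C1 + c^2)
 u(c) = sqrt(C1 + c^2)


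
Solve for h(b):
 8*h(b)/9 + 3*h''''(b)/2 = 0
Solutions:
 h(b) = (C1*sin(sqrt(2)*3^(1/4)*b/3) + C2*cos(sqrt(2)*3^(1/4)*b/3))*exp(-sqrt(2)*3^(1/4)*b/3) + (C3*sin(sqrt(2)*3^(1/4)*b/3) + C4*cos(sqrt(2)*3^(1/4)*b/3))*exp(sqrt(2)*3^(1/4)*b/3)


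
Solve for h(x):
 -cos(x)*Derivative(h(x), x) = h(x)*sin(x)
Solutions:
 h(x) = C1*cos(x)


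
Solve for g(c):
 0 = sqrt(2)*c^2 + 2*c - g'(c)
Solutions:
 g(c) = C1 + sqrt(2)*c^3/3 + c^2


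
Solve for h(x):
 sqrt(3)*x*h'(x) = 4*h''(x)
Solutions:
 h(x) = C1 + C2*erfi(sqrt(2)*3^(1/4)*x/4)


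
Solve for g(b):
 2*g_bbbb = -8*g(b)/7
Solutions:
 g(b) = (C1*sin(7^(3/4)*b/7) + C2*cos(7^(3/4)*b/7))*exp(-7^(3/4)*b/7) + (C3*sin(7^(3/4)*b/7) + C4*cos(7^(3/4)*b/7))*exp(7^(3/4)*b/7)


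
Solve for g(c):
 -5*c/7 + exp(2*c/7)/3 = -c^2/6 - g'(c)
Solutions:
 g(c) = C1 - c^3/18 + 5*c^2/14 - 7*exp(2*c/7)/6


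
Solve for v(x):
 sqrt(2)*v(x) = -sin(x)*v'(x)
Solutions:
 v(x) = C1*(cos(x) + 1)^(sqrt(2)/2)/(cos(x) - 1)^(sqrt(2)/2)


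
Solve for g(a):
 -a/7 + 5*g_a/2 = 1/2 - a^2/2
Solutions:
 g(a) = C1 - a^3/15 + a^2/35 + a/5


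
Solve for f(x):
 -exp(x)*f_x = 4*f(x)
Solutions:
 f(x) = C1*exp(4*exp(-x))


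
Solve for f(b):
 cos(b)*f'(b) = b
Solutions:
 f(b) = C1 + Integral(b/cos(b), b)


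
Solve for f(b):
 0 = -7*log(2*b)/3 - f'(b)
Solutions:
 f(b) = C1 - 7*b*log(b)/3 - 7*b*log(2)/3 + 7*b/3


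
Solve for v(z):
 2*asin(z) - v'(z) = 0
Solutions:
 v(z) = C1 + 2*z*asin(z) + 2*sqrt(1 - z^2)


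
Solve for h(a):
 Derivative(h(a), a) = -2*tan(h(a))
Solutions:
 h(a) = pi - asin(C1*exp(-2*a))
 h(a) = asin(C1*exp(-2*a))


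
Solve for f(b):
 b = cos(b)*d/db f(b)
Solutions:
 f(b) = C1 + Integral(b/cos(b), b)


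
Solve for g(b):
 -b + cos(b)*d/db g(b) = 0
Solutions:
 g(b) = C1 + Integral(b/cos(b), b)


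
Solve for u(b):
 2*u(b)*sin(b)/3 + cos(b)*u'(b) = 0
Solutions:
 u(b) = C1*cos(b)^(2/3)


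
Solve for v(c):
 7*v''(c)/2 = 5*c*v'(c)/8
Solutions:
 v(c) = C1 + C2*erfi(sqrt(70)*c/28)


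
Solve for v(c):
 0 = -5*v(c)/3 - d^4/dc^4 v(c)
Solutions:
 v(c) = (C1*sin(sqrt(2)*3^(3/4)*5^(1/4)*c/6) + C2*cos(sqrt(2)*3^(3/4)*5^(1/4)*c/6))*exp(-sqrt(2)*3^(3/4)*5^(1/4)*c/6) + (C3*sin(sqrt(2)*3^(3/4)*5^(1/4)*c/6) + C4*cos(sqrt(2)*3^(3/4)*5^(1/4)*c/6))*exp(sqrt(2)*3^(3/4)*5^(1/4)*c/6)


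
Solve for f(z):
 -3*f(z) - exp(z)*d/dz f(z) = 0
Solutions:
 f(z) = C1*exp(3*exp(-z))


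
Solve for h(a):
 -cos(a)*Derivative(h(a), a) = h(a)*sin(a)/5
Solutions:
 h(a) = C1*cos(a)^(1/5)


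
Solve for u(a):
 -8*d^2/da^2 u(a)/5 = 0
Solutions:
 u(a) = C1 + C2*a


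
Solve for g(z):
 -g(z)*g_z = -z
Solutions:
 g(z) = -sqrt(C1 + z^2)
 g(z) = sqrt(C1 + z^2)


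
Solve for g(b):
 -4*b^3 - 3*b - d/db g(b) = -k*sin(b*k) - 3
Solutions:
 g(b) = C1 - b^4 - 3*b^2/2 + 3*b - cos(b*k)


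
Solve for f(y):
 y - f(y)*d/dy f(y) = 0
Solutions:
 f(y) = -sqrt(C1 + y^2)
 f(y) = sqrt(C1 + y^2)


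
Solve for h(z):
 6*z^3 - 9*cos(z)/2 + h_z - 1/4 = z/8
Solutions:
 h(z) = C1 - 3*z^4/2 + z^2/16 + z/4 + 9*sin(z)/2


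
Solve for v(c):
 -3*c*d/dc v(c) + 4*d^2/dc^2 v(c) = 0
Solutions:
 v(c) = C1 + C2*erfi(sqrt(6)*c/4)


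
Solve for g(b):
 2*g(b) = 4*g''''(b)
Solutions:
 g(b) = C1*exp(-2^(3/4)*b/2) + C2*exp(2^(3/4)*b/2) + C3*sin(2^(3/4)*b/2) + C4*cos(2^(3/4)*b/2)


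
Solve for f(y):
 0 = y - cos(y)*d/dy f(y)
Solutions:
 f(y) = C1 + Integral(y/cos(y), y)


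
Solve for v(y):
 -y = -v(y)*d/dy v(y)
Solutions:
 v(y) = -sqrt(C1 + y^2)
 v(y) = sqrt(C1 + y^2)


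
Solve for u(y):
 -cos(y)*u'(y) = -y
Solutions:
 u(y) = C1 + Integral(y/cos(y), y)


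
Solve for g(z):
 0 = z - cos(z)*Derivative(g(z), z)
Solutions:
 g(z) = C1 + Integral(z/cos(z), z)


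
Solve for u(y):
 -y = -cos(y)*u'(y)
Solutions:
 u(y) = C1 + Integral(y/cos(y), y)


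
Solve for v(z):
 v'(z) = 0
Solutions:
 v(z) = C1


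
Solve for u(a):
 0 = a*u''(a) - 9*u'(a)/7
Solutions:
 u(a) = C1 + C2*a^(16/7)


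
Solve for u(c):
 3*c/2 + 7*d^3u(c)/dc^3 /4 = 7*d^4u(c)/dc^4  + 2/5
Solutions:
 u(c) = C1 + C2*c + C3*c^2 + C4*exp(c/4) - c^4/28 - 8*c^3/15


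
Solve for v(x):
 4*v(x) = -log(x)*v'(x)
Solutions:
 v(x) = C1*exp(-4*li(x))


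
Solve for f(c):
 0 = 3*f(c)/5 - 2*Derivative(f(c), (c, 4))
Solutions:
 f(c) = C1*exp(-10^(3/4)*3^(1/4)*c/10) + C2*exp(10^(3/4)*3^(1/4)*c/10) + C3*sin(10^(3/4)*3^(1/4)*c/10) + C4*cos(10^(3/4)*3^(1/4)*c/10)


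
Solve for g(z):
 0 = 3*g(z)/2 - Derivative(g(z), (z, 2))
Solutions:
 g(z) = C1*exp(-sqrt(6)*z/2) + C2*exp(sqrt(6)*z/2)


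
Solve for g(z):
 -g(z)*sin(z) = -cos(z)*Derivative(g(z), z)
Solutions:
 g(z) = C1/cos(z)


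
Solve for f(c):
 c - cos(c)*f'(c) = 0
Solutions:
 f(c) = C1 + Integral(c/cos(c), c)


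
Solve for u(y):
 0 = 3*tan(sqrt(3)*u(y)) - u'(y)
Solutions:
 u(y) = sqrt(3)*(pi - asin(C1*exp(3*sqrt(3)*y)))/3
 u(y) = sqrt(3)*asin(C1*exp(3*sqrt(3)*y))/3


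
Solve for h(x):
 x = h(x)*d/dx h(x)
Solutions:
 h(x) = -sqrt(C1 + x^2)
 h(x) = sqrt(C1 + x^2)


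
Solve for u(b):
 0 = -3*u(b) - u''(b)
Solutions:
 u(b) = C1*sin(sqrt(3)*b) + C2*cos(sqrt(3)*b)


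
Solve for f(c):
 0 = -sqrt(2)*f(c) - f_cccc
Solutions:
 f(c) = (C1*sin(2^(5/8)*c/2) + C2*cos(2^(5/8)*c/2))*exp(-2^(5/8)*c/2) + (C3*sin(2^(5/8)*c/2) + C4*cos(2^(5/8)*c/2))*exp(2^(5/8)*c/2)


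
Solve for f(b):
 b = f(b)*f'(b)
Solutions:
 f(b) = -sqrt(C1 + b^2)
 f(b) = sqrt(C1 + b^2)


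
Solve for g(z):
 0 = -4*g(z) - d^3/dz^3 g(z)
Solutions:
 g(z) = C3*exp(-2^(2/3)*z) + (C1*sin(2^(2/3)*sqrt(3)*z/2) + C2*cos(2^(2/3)*sqrt(3)*z/2))*exp(2^(2/3)*z/2)


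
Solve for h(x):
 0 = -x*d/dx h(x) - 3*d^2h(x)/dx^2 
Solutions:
 h(x) = C1 + C2*erf(sqrt(6)*x/6)


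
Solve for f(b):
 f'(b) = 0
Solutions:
 f(b) = C1


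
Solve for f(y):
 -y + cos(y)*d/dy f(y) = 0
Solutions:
 f(y) = C1 + Integral(y/cos(y), y)


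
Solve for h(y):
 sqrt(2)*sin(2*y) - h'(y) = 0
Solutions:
 h(y) = C1 - sqrt(2)*cos(2*y)/2


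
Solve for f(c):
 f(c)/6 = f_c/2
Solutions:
 f(c) = C1*exp(c/3)


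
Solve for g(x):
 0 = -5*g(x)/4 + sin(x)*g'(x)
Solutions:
 g(x) = C1*(cos(x) - 1)^(5/8)/(cos(x) + 1)^(5/8)


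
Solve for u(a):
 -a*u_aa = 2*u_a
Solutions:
 u(a) = C1 + C2/a


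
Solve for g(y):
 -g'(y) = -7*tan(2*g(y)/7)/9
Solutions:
 g(y) = -7*asin(C1*exp(2*y/9))/2 + 7*pi/2
 g(y) = 7*asin(C1*exp(2*y/9))/2


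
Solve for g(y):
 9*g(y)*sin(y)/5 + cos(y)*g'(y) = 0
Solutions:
 g(y) = C1*cos(y)^(9/5)


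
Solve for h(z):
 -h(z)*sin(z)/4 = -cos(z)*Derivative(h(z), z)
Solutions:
 h(z) = C1/cos(z)^(1/4)


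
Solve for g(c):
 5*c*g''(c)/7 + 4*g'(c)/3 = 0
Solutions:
 g(c) = C1 + C2/c^(13/15)


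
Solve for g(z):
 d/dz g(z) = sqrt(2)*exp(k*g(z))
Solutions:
 g(z) = Piecewise((log(-1/(C1*k + sqrt(2)*k*z))/k, Ne(k, 0)), (nan, True))
 g(z) = Piecewise((C1 + sqrt(2)*z, Eq(k, 0)), (nan, True))


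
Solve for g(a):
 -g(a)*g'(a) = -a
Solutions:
 g(a) = -sqrt(C1 + a^2)
 g(a) = sqrt(C1 + a^2)


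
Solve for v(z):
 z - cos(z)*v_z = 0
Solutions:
 v(z) = C1 + Integral(z/cos(z), z)


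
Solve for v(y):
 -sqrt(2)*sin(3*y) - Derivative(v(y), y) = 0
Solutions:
 v(y) = C1 + sqrt(2)*cos(3*y)/3


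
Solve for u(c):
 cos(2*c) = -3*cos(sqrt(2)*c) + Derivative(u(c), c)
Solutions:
 u(c) = C1 + sin(2*c)/2 + 3*sqrt(2)*sin(sqrt(2)*c)/2


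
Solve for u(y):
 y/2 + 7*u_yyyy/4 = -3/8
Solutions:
 u(y) = C1 + C2*y + C3*y^2 + C4*y^3 - y^5/420 - y^4/112


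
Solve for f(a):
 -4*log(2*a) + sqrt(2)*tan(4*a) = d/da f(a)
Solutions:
 f(a) = C1 - 4*a*log(a) - 4*a*log(2) + 4*a - sqrt(2)*log(cos(4*a))/4


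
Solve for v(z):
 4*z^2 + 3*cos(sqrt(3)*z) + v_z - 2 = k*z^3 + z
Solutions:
 v(z) = C1 + k*z^4/4 - 4*z^3/3 + z^2/2 + 2*z - sqrt(3)*sin(sqrt(3)*z)


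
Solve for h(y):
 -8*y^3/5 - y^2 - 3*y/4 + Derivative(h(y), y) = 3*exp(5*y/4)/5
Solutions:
 h(y) = C1 + 2*y^4/5 + y^3/3 + 3*y^2/8 + 12*exp(5*y/4)/25


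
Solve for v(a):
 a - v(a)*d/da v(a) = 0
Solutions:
 v(a) = -sqrt(C1 + a^2)
 v(a) = sqrt(C1 + a^2)


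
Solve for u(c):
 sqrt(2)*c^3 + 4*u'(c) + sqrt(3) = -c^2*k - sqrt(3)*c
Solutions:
 u(c) = C1 - sqrt(2)*c^4/16 - c^3*k/12 - sqrt(3)*c^2/8 - sqrt(3)*c/4


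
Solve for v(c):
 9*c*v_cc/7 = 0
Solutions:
 v(c) = C1 + C2*c


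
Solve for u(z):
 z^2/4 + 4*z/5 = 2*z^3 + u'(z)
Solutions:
 u(z) = C1 - z^4/2 + z^3/12 + 2*z^2/5


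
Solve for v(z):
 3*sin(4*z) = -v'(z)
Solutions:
 v(z) = C1 + 3*cos(4*z)/4


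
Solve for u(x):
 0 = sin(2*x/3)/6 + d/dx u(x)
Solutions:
 u(x) = C1 + cos(2*x/3)/4


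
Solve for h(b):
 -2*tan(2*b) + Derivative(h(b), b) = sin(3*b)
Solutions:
 h(b) = C1 - log(cos(2*b)) - cos(3*b)/3


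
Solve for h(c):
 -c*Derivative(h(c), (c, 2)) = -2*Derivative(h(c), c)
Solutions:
 h(c) = C1 + C2*c^3


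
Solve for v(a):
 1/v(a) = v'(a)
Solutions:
 v(a) = -sqrt(C1 + 2*a)
 v(a) = sqrt(C1 + 2*a)


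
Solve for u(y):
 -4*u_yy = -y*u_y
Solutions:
 u(y) = C1 + C2*erfi(sqrt(2)*y/4)


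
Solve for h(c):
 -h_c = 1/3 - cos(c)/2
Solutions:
 h(c) = C1 - c/3 + sin(c)/2


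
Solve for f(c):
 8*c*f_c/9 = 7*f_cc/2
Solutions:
 f(c) = C1 + C2*erfi(2*sqrt(14)*c/21)


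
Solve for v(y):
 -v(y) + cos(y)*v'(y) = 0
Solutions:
 v(y) = C1*sqrt(sin(y) + 1)/sqrt(sin(y) - 1)


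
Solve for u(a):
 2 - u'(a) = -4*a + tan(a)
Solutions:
 u(a) = C1 + 2*a^2 + 2*a + log(cos(a))


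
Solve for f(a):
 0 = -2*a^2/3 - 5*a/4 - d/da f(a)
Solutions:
 f(a) = C1 - 2*a^3/9 - 5*a^2/8


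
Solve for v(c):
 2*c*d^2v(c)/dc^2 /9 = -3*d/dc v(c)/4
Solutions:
 v(c) = C1 + C2/c^(19/8)


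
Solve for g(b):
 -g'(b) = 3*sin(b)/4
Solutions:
 g(b) = C1 + 3*cos(b)/4


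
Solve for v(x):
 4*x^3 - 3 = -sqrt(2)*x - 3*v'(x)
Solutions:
 v(x) = C1 - x^4/3 - sqrt(2)*x^2/6 + x


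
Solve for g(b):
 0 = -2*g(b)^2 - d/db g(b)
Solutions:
 g(b) = 1/(C1 + 2*b)


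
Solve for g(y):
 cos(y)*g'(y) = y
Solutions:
 g(y) = C1 + Integral(y/cos(y), y)


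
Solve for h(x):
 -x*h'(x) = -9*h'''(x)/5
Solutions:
 h(x) = C1 + Integral(C2*airyai(15^(1/3)*x/3) + C3*airybi(15^(1/3)*x/3), x)


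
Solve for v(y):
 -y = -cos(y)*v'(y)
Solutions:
 v(y) = C1 + Integral(y/cos(y), y)


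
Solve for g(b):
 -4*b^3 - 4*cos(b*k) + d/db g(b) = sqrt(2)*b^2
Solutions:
 g(b) = C1 + b^4 + sqrt(2)*b^3/3 + 4*sin(b*k)/k


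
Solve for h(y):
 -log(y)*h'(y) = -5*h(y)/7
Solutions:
 h(y) = C1*exp(5*li(y)/7)


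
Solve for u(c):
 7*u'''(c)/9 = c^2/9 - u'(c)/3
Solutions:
 u(c) = C1 + C2*sin(sqrt(21)*c/7) + C3*cos(sqrt(21)*c/7) + c^3/9 - 14*c/9


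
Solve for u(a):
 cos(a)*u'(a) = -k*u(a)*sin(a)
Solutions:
 u(a) = C1*exp(k*log(cos(a)))


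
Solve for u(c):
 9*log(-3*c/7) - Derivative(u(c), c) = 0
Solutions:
 u(c) = C1 + 9*c*log(-c) + 9*c*(-log(7) - 1 + log(3))


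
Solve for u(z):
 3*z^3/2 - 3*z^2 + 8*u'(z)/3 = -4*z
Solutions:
 u(z) = C1 - 9*z^4/64 + 3*z^3/8 - 3*z^2/4


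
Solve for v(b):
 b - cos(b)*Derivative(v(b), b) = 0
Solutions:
 v(b) = C1 + Integral(b/cos(b), b)


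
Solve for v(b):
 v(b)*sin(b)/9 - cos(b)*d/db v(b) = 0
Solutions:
 v(b) = C1/cos(b)^(1/9)


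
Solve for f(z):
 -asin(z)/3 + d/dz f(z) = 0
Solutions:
 f(z) = C1 + z*asin(z)/3 + sqrt(1 - z^2)/3


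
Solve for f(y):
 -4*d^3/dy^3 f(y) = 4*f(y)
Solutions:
 f(y) = C3*exp(-y) + (C1*sin(sqrt(3)*y/2) + C2*cos(sqrt(3)*y/2))*exp(y/2)


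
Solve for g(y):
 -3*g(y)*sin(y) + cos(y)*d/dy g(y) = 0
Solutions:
 g(y) = C1/cos(y)^3


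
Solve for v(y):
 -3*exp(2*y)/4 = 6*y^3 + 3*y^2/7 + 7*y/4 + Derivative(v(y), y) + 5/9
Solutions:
 v(y) = C1 - 3*y^4/2 - y^3/7 - 7*y^2/8 - 5*y/9 - 3*exp(2*y)/8


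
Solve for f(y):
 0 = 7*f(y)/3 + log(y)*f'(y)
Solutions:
 f(y) = C1*exp(-7*li(y)/3)


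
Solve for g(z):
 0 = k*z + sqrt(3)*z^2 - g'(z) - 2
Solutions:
 g(z) = C1 + k*z^2/2 + sqrt(3)*z^3/3 - 2*z


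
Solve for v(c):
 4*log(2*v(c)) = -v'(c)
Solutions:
 Integral(1/(log(_y) + log(2)), (_y, v(c)))/4 = C1 - c


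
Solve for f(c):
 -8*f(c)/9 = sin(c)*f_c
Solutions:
 f(c) = C1*(cos(c) + 1)^(4/9)/(cos(c) - 1)^(4/9)


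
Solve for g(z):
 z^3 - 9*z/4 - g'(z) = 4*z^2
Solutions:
 g(z) = C1 + z^4/4 - 4*z^3/3 - 9*z^2/8


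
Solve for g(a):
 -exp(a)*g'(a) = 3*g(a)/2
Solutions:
 g(a) = C1*exp(3*exp(-a)/2)


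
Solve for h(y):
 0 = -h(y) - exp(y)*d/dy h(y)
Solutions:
 h(y) = C1*exp(exp(-y))


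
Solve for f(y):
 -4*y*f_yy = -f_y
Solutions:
 f(y) = C1 + C2*y^(5/4)


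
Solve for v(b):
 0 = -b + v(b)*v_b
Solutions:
 v(b) = -sqrt(C1 + b^2)
 v(b) = sqrt(C1 + b^2)


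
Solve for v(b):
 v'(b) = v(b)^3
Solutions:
 v(b) = -sqrt(2)*sqrt(-1/(C1 + b))/2
 v(b) = sqrt(2)*sqrt(-1/(C1 + b))/2


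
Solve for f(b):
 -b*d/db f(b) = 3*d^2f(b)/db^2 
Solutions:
 f(b) = C1 + C2*erf(sqrt(6)*b/6)


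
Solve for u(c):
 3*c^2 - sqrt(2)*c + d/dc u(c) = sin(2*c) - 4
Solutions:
 u(c) = C1 - c^3 + sqrt(2)*c^2/2 - 4*c - cos(2*c)/2


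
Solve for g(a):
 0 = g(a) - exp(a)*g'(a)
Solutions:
 g(a) = C1*exp(-exp(-a))


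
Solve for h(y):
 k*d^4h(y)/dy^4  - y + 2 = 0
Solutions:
 h(y) = C1 + C2*y + C3*y^2 + C4*y^3 + y^5/(120*k) - y^4/(12*k)


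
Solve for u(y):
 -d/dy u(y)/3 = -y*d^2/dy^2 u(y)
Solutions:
 u(y) = C1 + C2*y^(4/3)


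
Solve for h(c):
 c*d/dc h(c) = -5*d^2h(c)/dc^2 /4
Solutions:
 h(c) = C1 + C2*erf(sqrt(10)*c/5)


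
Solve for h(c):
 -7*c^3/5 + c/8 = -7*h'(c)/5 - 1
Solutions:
 h(c) = C1 + c^4/4 - 5*c^2/112 - 5*c/7


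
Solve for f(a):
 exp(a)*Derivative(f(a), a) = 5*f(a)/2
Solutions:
 f(a) = C1*exp(-5*exp(-a)/2)


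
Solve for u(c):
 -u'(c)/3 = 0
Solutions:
 u(c) = C1


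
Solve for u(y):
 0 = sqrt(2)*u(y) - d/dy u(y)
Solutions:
 u(y) = C1*exp(sqrt(2)*y)


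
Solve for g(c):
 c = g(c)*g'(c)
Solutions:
 g(c) = -sqrt(C1 + c^2)
 g(c) = sqrt(C1 + c^2)


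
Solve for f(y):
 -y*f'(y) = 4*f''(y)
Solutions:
 f(y) = C1 + C2*erf(sqrt(2)*y/4)


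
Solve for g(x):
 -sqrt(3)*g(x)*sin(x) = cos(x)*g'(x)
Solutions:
 g(x) = C1*cos(x)^(sqrt(3))


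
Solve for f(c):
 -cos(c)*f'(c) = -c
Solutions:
 f(c) = C1 + Integral(c/cos(c), c)


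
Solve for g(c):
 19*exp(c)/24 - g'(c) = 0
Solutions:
 g(c) = C1 + 19*exp(c)/24


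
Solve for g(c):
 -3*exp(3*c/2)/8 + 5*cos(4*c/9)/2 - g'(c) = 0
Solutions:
 g(c) = C1 - exp(3*c/2)/4 + 45*sin(4*c/9)/8


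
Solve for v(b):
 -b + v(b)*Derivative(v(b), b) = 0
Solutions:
 v(b) = -sqrt(C1 + b^2)
 v(b) = sqrt(C1 + b^2)


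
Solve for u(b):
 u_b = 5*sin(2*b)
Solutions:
 u(b) = C1 - 5*cos(2*b)/2


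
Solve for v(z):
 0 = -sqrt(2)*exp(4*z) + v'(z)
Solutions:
 v(z) = C1 + sqrt(2)*exp(4*z)/4


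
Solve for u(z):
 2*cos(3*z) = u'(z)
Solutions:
 u(z) = C1 + 2*sin(3*z)/3


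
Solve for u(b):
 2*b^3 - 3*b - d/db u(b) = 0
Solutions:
 u(b) = C1 + b^4/2 - 3*b^2/2


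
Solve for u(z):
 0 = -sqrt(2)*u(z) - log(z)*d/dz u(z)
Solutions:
 u(z) = C1*exp(-sqrt(2)*li(z))


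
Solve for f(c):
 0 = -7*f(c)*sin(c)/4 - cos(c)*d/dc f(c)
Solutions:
 f(c) = C1*cos(c)^(7/4)


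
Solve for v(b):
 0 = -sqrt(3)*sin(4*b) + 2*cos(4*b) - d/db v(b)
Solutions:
 v(b) = C1 + sin(4*b)/2 + sqrt(3)*cos(4*b)/4


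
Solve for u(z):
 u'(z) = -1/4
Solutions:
 u(z) = C1 - z/4


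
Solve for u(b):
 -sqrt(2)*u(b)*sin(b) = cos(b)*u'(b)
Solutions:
 u(b) = C1*cos(b)^(sqrt(2))


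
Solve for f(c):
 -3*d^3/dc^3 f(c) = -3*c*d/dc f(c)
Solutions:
 f(c) = C1 + Integral(C2*airyai(c) + C3*airybi(c), c)


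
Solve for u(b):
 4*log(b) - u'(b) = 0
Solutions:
 u(b) = C1 + 4*b*log(b) - 4*b


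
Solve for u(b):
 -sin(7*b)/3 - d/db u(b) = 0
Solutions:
 u(b) = C1 + cos(7*b)/21


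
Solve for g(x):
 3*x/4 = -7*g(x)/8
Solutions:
 g(x) = -6*x/7


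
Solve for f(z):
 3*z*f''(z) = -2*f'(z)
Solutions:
 f(z) = C1 + C2*z^(1/3)


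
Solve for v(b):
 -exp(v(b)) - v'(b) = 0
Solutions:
 v(b) = log(1/(C1 + b))


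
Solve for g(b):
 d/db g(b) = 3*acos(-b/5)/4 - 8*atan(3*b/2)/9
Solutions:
 g(b) = C1 + 3*b*acos(-b/5)/4 - 8*b*atan(3*b/2)/9 + 3*sqrt(25 - b^2)/4 + 8*log(9*b^2 + 4)/27


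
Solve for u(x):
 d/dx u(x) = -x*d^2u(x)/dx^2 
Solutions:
 u(x) = C1 + C2*log(x)


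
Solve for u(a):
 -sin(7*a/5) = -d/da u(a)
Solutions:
 u(a) = C1 - 5*cos(7*a/5)/7


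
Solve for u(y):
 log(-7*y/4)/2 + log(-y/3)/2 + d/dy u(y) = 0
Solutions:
 u(y) = C1 - y*log(-y) + y*(-log(7) + log(2) + 1 + log(21)/2)


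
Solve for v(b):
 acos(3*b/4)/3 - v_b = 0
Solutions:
 v(b) = C1 + b*acos(3*b/4)/3 - sqrt(16 - 9*b^2)/9


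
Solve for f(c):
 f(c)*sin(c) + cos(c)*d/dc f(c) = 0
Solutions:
 f(c) = C1*cos(c)


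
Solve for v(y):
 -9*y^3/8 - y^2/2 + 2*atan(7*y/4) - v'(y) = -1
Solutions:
 v(y) = C1 - 9*y^4/32 - y^3/6 + 2*y*atan(7*y/4) + y - 4*log(49*y^2 + 16)/7


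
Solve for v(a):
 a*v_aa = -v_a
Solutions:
 v(a) = C1 + C2*log(a)


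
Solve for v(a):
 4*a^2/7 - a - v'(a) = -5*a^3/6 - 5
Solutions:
 v(a) = C1 + 5*a^4/24 + 4*a^3/21 - a^2/2 + 5*a


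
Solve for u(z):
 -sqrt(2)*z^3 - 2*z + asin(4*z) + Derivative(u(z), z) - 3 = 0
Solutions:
 u(z) = C1 + sqrt(2)*z^4/4 + z^2 - z*asin(4*z) + 3*z - sqrt(1 - 16*z^2)/4


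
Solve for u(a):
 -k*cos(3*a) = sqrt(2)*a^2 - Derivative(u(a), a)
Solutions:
 u(a) = C1 + sqrt(2)*a^3/3 + k*sin(3*a)/3


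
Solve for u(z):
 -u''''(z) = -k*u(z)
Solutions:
 u(z) = C1*exp(-k^(1/4)*z) + C2*exp(k^(1/4)*z) + C3*exp(-I*k^(1/4)*z) + C4*exp(I*k^(1/4)*z)


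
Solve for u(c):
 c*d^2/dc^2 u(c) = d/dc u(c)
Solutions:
 u(c) = C1 + C2*c^2


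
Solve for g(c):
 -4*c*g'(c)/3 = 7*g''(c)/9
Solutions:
 g(c) = C1 + C2*erf(sqrt(42)*c/7)


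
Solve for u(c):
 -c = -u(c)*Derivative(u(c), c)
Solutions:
 u(c) = -sqrt(C1 + c^2)
 u(c) = sqrt(C1 + c^2)


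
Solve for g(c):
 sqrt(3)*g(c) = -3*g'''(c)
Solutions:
 g(c) = C3*exp(-3^(5/6)*c/3) + (C1*sin(3^(1/3)*c/2) + C2*cos(3^(1/3)*c/2))*exp(3^(5/6)*c/6)


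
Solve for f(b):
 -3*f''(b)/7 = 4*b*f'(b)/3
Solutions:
 f(b) = C1 + C2*erf(sqrt(14)*b/3)


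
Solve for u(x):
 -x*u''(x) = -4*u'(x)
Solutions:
 u(x) = C1 + C2*x^5


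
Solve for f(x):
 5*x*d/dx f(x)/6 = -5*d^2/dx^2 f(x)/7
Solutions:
 f(x) = C1 + C2*erf(sqrt(21)*x/6)


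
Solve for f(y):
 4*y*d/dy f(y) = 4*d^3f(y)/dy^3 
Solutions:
 f(y) = C1 + Integral(C2*airyai(y) + C3*airybi(y), y)


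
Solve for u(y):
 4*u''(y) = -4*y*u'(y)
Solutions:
 u(y) = C1 + C2*erf(sqrt(2)*y/2)


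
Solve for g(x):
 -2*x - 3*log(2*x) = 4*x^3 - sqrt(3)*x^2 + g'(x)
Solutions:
 g(x) = C1 - x^4 + sqrt(3)*x^3/3 - x^2 - 3*x*log(x) - x*log(8) + 3*x


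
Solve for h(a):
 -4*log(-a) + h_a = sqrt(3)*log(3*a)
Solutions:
 h(a) = C1 + a*(sqrt(3) + 4)*log(a) + a*(-4 - sqrt(3) + sqrt(3)*log(3) + 4*I*pi)


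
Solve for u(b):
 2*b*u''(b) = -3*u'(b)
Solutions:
 u(b) = C1 + C2/sqrt(b)


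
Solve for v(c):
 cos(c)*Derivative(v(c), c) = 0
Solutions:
 v(c) = C1


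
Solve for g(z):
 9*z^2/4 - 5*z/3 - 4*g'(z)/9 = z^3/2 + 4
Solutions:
 g(z) = C1 - 9*z^4/32 + 27*z^3/16 - 15*z^2/8 - 9*z


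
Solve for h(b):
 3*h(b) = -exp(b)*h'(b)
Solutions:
 h(b) = C1*exp(3*exp(-b))


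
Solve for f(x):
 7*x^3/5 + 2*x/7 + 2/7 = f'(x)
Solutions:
 f(x) = C1 + 7*x^4/20 + x^2/7 + 2*x/7
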